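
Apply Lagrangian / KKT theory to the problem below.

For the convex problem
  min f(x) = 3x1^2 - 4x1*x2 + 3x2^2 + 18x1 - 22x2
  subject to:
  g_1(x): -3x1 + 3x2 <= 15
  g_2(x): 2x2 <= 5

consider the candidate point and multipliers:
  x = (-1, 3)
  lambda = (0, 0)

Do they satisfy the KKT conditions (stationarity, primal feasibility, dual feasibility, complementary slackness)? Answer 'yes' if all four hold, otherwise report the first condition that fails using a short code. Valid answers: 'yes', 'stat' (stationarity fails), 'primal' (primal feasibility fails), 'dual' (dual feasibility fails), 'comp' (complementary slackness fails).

Gradient of f: grad f(x) = Q x + c = (0, 0)
Constraint values g_i(x) = a_i^T x - b_i:
  g_1((-1, 3)) = -3
  g_2((-1, 3)) = 1
Stationarity residual: grad f(x) + sum_i lambda_i a_i = (0, 0)
  -> stationarity OK
Primal feasibility (all g_i <= 0): FAILS
Dual feasibility (all lambda_i >= 0): OK
Complementary slackness (lambda_i * g_i(x) = 0 for all i): OK

Verdict: the first failing condition is primal_feasibility -> primal.

primal


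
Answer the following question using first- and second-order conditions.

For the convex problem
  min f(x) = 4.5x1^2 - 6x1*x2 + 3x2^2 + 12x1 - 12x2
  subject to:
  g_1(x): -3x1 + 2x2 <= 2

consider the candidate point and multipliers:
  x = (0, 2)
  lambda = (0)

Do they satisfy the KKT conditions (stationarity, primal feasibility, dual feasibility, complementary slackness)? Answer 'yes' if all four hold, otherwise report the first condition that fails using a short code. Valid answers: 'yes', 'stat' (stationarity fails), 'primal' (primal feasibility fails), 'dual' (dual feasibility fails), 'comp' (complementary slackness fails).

Gradient of f: grad f(x) = Q x + c = (0, 0)
Constraint values g_i(x) = a_i^T x - b_i:
  g_1((0, 2)) = 2
Stationarity residual: grad f(x) + sum_i lambda_i a_i = (0, 0)
  -> stationarity OK
Primal feasibility (all g_i <= 0): FAILS
Dual feasibility (all lambda_i >= 0): OK
Complementary slackness (lambda_i * g_i(x) = 0 for all i): OK

Verdict: the first failing condition is primal_feasibility -> primal.

primal


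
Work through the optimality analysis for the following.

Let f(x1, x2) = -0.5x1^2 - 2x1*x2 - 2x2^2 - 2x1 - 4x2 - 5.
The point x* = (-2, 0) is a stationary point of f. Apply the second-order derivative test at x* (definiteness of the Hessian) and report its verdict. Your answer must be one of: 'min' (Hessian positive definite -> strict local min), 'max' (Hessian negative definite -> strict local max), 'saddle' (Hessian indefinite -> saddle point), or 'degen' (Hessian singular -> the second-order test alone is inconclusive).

Compute the Hessian H = grad^2 f:
  H = [[-1, -2], [-2, -4]]
Verify stationarity: grad f(x*) = H x* + g = (0, 0).
Eigenvalues of H: -5, 0.
H has a zero eigenvalue (singular; negative semidefinite but not definite), so H is neither positive definite, negative definite, nor indefinite. The second-order test alone is inconclusive -> degen.
(Indeed, f is constant along the null direction of H through x*, so x* is not a strict local extremum.)

degen


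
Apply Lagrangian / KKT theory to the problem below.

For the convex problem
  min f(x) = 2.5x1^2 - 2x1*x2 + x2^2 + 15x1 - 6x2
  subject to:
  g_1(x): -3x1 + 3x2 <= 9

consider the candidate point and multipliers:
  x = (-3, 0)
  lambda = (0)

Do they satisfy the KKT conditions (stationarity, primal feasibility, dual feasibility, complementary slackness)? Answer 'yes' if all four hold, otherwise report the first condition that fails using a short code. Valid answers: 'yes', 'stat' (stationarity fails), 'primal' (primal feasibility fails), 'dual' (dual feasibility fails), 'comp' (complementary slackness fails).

Gradient of f: grad f(x) = Q x + c = (0, 0)
Constraint values g_i(x) = a_i^T x - b_i:
  g_1((-3, 0)) = 0
Stationarity residual: grad f(x) + sum_i lambda_i a_i = (0, 0)
  -> stationarity OK
Primal feasibility (all g_i <= 0): OK
Dual feasibility (all lambda_i >= 0): OK
Complementary slackness (lambda_i * g_i(x) = 0 for all i): OK

Verdict: yes, KKT holds.

yes


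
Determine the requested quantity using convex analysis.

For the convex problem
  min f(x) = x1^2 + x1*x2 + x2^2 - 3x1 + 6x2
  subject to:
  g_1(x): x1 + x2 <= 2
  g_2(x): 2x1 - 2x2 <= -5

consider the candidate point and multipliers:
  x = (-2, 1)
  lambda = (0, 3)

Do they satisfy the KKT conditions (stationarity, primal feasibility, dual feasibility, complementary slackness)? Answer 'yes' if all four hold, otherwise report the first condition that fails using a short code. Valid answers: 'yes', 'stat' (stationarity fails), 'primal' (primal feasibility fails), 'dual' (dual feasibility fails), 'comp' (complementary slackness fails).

Gradient of f: grad f(x) = Q x + c = (-6, 6)
Constraint values g_i(x) = a_i^T x - b_i:
  g_1((-2, 1)) = -3
  g_2((-2, 1)) = -1
Stationarity residual: grad f(x) + sum_i lambda_i a_i = (0, 0)
  -> stationarity OK
Primal feasibility (all g_i <= 0): OK
Dual feasibility (all lambda_i >= 0): OK
Complementary slackness (lambda_i * g_i(x) = 0 for all i): FAILS

Verdict: the first failing condition is complementary_slackness -> comp.

comp


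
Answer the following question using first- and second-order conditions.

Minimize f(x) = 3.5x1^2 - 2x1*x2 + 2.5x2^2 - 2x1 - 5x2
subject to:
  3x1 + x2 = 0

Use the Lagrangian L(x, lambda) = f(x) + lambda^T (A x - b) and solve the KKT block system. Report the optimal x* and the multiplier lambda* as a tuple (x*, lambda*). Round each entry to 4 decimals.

Form the Lagrangian:
  L(x, lambda) = (1/2) x^T Q x + c^T x + lambda^T (A x - b)
Stationarity (grad_x L = 0): Q x + c + A^T lambda = 0.
Primal feasibility: A x = b.

This gives the KKT block system:
  [ Q   A^T ] [ x     ]   [-c ]
  [ A    0  ] [ lambda ] = [ b ]

Solving the linear system:
  x*      = (-0.2031, 0.6094)
  lambda* = (1.5469)
  f(x*)   = -1.3203

x* = (-0.2031, 0.6094), lambda* = (1.5469)


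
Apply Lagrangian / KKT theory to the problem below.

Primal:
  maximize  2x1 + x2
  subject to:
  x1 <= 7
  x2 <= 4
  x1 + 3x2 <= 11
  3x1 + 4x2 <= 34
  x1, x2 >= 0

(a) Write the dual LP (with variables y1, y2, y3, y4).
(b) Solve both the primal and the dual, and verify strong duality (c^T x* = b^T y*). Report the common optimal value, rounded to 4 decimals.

The standard primal-dual pair for 'max c^T x s.t. A x <= b, x >= 0' is:
  Dual:  min b^T y  s.t.  A^T y >= c,  y >= 0.

So the dual LP is:
  minimize  7y1 + 4y2 + 11y3 + 34y4
  subject to:
    y1 + y3 + 3y4 >= 2
    y2 + 3y3 + 4y4 >= 1
    y1, y2, y3, y4 >= 0

Solving the primal: x* = (7, 1.3333).
  primal value c^T x* = 15.3333.
Solving the dual: y* = (1.6667, 0, 0.3333, 0).
  dual value b^T y* = 15.3333.
Strong duality: c^T x* = b^T y*. Confirmed.

15.3333


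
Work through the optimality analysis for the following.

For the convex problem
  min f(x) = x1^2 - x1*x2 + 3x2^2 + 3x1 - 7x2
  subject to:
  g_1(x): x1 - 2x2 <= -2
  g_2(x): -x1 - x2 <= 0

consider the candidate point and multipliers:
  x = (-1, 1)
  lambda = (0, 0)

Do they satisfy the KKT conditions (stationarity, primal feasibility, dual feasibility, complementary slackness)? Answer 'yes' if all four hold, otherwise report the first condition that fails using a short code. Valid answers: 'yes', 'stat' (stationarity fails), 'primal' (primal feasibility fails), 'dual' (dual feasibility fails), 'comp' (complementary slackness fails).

Gradient of f: grad f(x) = Q x + c = (0, 0)
Constraint values g_i(x) = a_i^T x - b_i:
  g_1((-1, 1)) = -1
  g_2((-1, 1)) = 0
Stationarity residual: grad f(x) + sum_i lambda_i a_i = (0, 0)
  -> stationarity OK
Primal feasibility (all g_i <= 0): OK
Dual feasibility (all lambda_i >= 0): OK
Complementary slackness (lambda_i * g_i(x) = 0 for all i): OK

Verdict: yes, KKT holds.

yes


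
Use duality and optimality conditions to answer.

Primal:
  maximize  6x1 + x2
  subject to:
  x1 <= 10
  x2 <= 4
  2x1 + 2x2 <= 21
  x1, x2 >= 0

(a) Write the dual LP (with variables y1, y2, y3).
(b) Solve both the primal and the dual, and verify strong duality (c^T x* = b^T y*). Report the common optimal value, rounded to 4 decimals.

The standard primal-dual pair for 'max c^T x s.t. A x <= b, x >= 0' is:
  Dual:  min b^T y  s.t.  A^T y >= c,  y >= 0.

So the dual LP is:
  minimize  10y1 + 4y2 + 21y3
  subject to:
    y1 + 2y3 >= 6
    y2 + 2y3 >= 1
    y1, y2, y3 >= 0

Solving the primal: x* = (10, 0.5).
  primal value c^T x* = 60.5.
Solving the dual: y* = (5, 0, 0.5).
  dual value b^T y* = 60.5.
Strong duality: c^T x* = b^T y*. Confirmed.

60.5


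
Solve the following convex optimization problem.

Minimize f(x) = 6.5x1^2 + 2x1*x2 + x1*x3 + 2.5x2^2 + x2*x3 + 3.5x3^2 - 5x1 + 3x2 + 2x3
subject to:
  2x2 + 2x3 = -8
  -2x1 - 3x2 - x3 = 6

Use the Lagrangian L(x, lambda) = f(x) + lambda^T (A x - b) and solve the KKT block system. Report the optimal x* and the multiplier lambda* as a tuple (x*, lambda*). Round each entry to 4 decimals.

Form the Lagrangian:
  L(x, lambda) = (1/2) x^T Q x + c^T x + lambda^T (A x - b)
Stationarity (grad_x L = 0): Q x + c + A^T lambda = 0.
Primal feasibility: A x = b.

This gives the KKT block system:
  [ Q   A^T ] [ x     ]   [-c ]
  [ A    0  ] [ lambda ] = [ b ]

Solving the linear system:
  x*      = (1.1905, -2.1905, -1.8095)
  lambda* = (6.9048, 2.1429)
  f(x*)   = 13.119

x* = (1.1905, -2.1905, -1.8095), lambda* = (6.9048, 2.1429)


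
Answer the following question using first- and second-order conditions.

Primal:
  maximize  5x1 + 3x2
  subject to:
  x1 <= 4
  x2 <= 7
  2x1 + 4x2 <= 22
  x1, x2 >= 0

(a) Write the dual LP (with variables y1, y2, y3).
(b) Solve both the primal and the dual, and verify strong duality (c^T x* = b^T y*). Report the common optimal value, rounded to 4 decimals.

The standard primal-dual pair for 'max c^T x s.t. A x <= b, x >= 0' is:
  Dual:  min b^T y  s.t.  A^T y >= c,  y >= 0.

So the dual LP is:
  minimize  4y1 + 7y2 + 22y3
  subject to:
    y1 + 2y3 >= 5
    y2 + 4y3 >= 3
    y1, y2, y3 >= 0

Solving the primal: x* = (4, 3.5).
  primal value c^T x* = 30.5.
Solving the dual: y* = (3.5, 0, 0.75).
  dual value b^T y* = 30.5.
Strong duality: c^T x* = b^T y*. Confirmed.

30.5


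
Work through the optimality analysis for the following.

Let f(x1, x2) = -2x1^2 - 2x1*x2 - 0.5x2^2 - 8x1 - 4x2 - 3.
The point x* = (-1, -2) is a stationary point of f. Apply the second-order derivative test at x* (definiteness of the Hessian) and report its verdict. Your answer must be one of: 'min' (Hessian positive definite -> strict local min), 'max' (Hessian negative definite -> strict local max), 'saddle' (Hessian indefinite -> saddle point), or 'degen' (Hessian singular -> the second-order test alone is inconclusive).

Compute the Hessian H = grad^2 f:
  H = [[-4, -2], [-2, -1]]
Verify stationarity: grad f(x*) = H x* + g = (0, 0).
Eigenvalues of H: -5, 0.
H has a zero eigenvalue (singular; negative semidefinite but not definite), so H is neither positive definite, negative definite, nor indefinite. The second-order test alone is inconclusive -> degen.
(Indeed, f is constant along the null direction of H through x*, so x* is not a strict local extremum.)

degen


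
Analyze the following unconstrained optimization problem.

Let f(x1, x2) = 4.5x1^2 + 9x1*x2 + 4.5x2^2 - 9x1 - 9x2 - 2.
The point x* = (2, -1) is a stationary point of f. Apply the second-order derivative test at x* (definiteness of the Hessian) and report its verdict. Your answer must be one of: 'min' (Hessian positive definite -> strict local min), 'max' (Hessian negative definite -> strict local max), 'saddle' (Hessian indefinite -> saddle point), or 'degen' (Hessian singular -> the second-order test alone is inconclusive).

Compute the Hessian H = grad^2 f:
  H = [[9, 9], [9, 9]]
Verify stationarity: grad f(x*) = H x* + g = (0, 0).
Eigenvalues of H: 0, 18.
H has a zero eigenvalue (singular; positive semidefinite but not definite), so H is neither positive definite, negative definite, nor indefinite. The second-order test alone is inconclusive -> degen.
(Indeed, f is constant along the null direction of H through x*, so x* is not a strict local extremum.)

degen


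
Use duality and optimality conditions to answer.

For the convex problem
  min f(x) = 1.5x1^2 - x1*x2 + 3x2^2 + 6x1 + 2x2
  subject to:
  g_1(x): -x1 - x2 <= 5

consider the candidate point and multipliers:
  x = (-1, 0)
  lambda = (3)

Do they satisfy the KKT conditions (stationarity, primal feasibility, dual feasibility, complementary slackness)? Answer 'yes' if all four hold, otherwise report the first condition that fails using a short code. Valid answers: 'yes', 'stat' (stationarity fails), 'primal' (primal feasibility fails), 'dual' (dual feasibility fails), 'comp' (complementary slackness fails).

Gradient of f: grad f(x) = Q x + c = (3, 3)
Constraint values g_i(x) = a_i^T x - b_i:
  g_1((-1, 0)) = -4
Stationarity residual: grad f(x) + sum_i lambda_i a_i = (0, 0)
  -> stationarity OK
Primal feasibility (all g_i <= 0): OK
Dual feasibility (all lambda_i >= 0): OK
Complementary slackness (lambda_i * g_i(x) = 0 for all i): FAILS

Verdict: the first failing condition is complementary_slackness -> comp.

comp


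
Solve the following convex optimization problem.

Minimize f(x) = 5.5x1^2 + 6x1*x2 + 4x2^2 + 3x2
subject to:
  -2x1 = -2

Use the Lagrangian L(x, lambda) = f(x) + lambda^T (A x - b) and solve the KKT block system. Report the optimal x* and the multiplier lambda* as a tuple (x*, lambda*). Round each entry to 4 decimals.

Form the Lagrangian:
  L(x, lambda) = (1/2) x^T Q x + c^T x + lambda^T (A x - b)
Stationarity (grad_x L = 0): Q x + c + A^T lambda = 0.
Primal feasibility: A x = b.

This gives the KKT block system:
  [ Q   A^T ] [ x     ]   [-c ]
  [ A    0  ] [ lambda ] = [ b ]

Solving the linear system:
  x*      = (1, -1.125)
  lambda* = (2.125)
  f(x*)   = 0.4375

x* = (1, -1.125), lambda* = (2.125)


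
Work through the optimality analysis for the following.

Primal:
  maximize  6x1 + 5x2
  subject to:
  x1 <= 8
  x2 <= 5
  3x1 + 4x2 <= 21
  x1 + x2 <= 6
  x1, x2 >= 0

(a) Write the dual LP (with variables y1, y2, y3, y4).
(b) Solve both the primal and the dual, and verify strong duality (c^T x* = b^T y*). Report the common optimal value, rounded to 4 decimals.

The standard primal-dual pair for 'max c^T x s.t. A x <= b, x >= 0' is:
  Dual:  min b^T y  s.t.  A^T y >= c,  y >= 0.

So the dual LP is:
  minimize  8y1 + 5y2 + 21y3 + 6y4
  subject to:
    y1 + 3y3 + y4 >= 6
    y2 + 4y3 + y4 >= 5
    y1, y2, y3, y4 >= 0

Solving the primal: x* = (6, 0).
  primal value c^T x* = 36.
Solving the dual: y* = (0, 0, 0, 6).
  dual value b^T y* = 36.
Strong duality: c^T x* = b^T y*. Confirmed.

36


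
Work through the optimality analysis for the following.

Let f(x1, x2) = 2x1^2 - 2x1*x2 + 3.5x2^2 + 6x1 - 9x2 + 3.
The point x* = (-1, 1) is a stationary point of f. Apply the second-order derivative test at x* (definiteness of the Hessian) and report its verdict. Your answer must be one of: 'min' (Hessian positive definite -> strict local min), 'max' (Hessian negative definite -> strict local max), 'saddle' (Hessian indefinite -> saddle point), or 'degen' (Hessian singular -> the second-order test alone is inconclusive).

Compute the Hessian H = grad^2 f:
  H = [[4, -2], [-2, 7]]
Verify stationarity: grad f(x*) = H x* + g = (0, 0).
Eigenvalues of H: 3, 8.
Both eigenvalues > 0, so H is positive definite -> x* is a strict local min.

min


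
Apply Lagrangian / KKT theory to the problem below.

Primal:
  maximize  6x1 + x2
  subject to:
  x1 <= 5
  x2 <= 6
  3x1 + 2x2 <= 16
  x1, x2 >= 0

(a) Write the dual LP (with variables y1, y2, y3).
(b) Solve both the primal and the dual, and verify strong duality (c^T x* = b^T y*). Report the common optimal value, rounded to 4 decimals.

The standard primal-dual pair for 'max c^T x s.t. A x <= b, x >= 0' is:
  Dual:  min b^T y  s.t.  A^T y >= c,  y >= 0.

So the dual LP is:
  minimize  5y1 + 6y2 + 16y3
  subject to:
    y1 + 3y3 >= 6
    y2 + 2y3 >= 1
    y1, y2, y3 >= 0

Solving the primal: x* = (5, 0.5).
  primal value c^T x* = 30.5.
Solving the dual: y* = (4.5, 0, 0.5).
  dual value b^T y* = 30.5.
Strong duality: c^T x* = b^T y*. Confirmed.

30.5


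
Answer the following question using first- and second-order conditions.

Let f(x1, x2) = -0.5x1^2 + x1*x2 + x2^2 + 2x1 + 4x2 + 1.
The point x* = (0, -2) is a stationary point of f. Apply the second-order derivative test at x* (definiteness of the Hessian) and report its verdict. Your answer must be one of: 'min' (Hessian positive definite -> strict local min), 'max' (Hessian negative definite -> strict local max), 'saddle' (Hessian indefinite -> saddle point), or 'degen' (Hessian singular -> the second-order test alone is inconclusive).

Compute the Hessian H = grad^2 f:
  H = [[-1, 1], [1, 2]]
Verify stationarity: grad f(x*) = H x* + g = (0, 0).
Eigenvalues of H: -1.3028, 2.3028.
Eigenvalues have mixed signs, so H is indefinite -> x* is a saddle point.

saddle


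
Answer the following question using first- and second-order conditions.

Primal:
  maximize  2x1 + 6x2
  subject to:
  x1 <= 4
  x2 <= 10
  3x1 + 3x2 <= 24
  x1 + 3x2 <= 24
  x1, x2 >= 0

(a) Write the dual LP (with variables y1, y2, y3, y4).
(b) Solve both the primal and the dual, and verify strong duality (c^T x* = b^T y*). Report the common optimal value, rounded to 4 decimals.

The standard primal-dual pair for 'max c^T x s.t. A x <= b, x >= 0' is:
  Dual:  min b^T y  s.t.  A^T y >= c,  y >= 0.

So the dual LP is:
  minimize  4y1 + 10y2 + 24y3 + 24y4
  subject to:
    y1 + 3y3 + y4 >= 2
    y2 + 3y3 + 3y4 >= 6
    y1, y2, y3, y4 >= 0

Solving the primal: x* = (0, 8).
  primal value c^T x* = 48.
Solving the dual: y* = (0, 0, 0, 2).
  dual value b^T y* = 48.
Strong duality: c^T x* = b^T y*. Confirmed.

48


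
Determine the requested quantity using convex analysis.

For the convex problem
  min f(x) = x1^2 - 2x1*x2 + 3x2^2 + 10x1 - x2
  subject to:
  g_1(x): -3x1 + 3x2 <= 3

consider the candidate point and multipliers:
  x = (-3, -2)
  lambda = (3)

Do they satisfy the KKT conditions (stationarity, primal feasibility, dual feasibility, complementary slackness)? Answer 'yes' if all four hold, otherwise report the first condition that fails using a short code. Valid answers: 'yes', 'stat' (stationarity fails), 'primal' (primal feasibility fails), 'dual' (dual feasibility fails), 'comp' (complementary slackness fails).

Gradient of f: grad f(x) = Q x + c = (8, -7)
Constraint values g_i(x) = a_i^T x - b_i:
  g_1((-3, -2)) = 0
Stationarity residual: grad f(x) + sum_i lambda_i a_i = (-1, 2)
  -> stationarity FAILS
Primal feasibility (all g_i <= 0): OK
Dual feasibility (all lambda_i >= 0): OK
Complementary slackness (lambda_i * g_i(x) = 0 for all i): OK

Verdict: the first failing condition is stationarity -> stat.

stat


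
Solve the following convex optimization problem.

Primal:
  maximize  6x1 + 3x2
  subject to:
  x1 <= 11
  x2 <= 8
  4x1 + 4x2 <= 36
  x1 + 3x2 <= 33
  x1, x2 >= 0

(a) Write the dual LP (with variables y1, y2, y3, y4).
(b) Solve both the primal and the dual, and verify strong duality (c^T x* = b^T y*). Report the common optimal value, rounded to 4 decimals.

The standard primal-dual pair for 'max c^T x s.t. A x <= b, x >= 0' is:
  Dual:  min b^T y  s.t.  A^T y >= c,  y >= 0.

So the dual LP is:
  minimize  11y1 + 8y2 + 36y3 + 33y4
  subject to:
    y1 + 4y3 + y4 >= 6
    y2 + 4y3 + 3y4 >= 3
    y1, y2, y3, y4 >= 0

Solving the primal: x* = (9, 0).
  primal value c^T x* = 54.
Solving the dual: y* = (0, 0, 1.5, 0).
  dual value b^T y* = 54.
Strong duality: c^T x* = b^T y*. Confirmed.

54


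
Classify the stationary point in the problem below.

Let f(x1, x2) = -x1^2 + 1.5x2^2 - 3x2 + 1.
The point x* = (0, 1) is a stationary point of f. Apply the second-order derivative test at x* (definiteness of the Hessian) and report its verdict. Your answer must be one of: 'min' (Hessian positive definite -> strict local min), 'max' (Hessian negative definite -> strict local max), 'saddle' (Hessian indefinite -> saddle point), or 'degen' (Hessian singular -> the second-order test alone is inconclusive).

Compute the Hessian H = grad^2 f:
  H = [[-2, 0], [0, 3]]
Verify stationarity: grad f(x*) = H x* + g = (0, 0).
Eigenvalues of H: -2, 3.
Eigenvalues have mixed signs, so H is indefinite -> x* is a saddle point.

saddle


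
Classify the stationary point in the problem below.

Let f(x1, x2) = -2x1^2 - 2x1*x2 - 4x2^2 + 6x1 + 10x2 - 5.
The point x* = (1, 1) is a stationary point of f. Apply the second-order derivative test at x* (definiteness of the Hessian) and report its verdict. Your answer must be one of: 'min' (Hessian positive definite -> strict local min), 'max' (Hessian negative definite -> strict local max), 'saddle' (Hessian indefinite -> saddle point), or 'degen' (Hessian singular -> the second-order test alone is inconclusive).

Compute the Hessian H = grad^2 f:
  H = [[-4, -2], [-2, -8]]
Verify stationarity: grad f(x*) = H x* + g = (0, 0).
Eigenvalues of H: -8.8284, -3.1716.
Both eigenvalues < 0, so H is negative definite -> x* is a strict local max.

max


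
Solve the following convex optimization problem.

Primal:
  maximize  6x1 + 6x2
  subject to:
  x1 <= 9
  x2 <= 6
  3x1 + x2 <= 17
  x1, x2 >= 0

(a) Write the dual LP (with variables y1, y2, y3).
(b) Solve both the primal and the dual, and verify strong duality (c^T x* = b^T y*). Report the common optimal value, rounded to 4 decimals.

The standard primal-dual pair for 'max c^T x s.t. A x <= b, x >= 0' is:
  Dual:  min b^T y  s.t.  A^T y >= c,  y >= 0.

So the dual LP is:
  minimize  9y1 + 6y2 + 17y3
  subject to:
    y1 + 3y3 >= 6
    y2 + y3 >= 6
    y1, y2, y3 >= 0

Solving the primal: x* = (3.6667, 6).
  primal value c^T x* = 58.
Solving the dual: y* = (0, 4, 2).
  dual value b^T y* = 58.
Strong duality: c^T x* = b^T y*. Confirmed.

58


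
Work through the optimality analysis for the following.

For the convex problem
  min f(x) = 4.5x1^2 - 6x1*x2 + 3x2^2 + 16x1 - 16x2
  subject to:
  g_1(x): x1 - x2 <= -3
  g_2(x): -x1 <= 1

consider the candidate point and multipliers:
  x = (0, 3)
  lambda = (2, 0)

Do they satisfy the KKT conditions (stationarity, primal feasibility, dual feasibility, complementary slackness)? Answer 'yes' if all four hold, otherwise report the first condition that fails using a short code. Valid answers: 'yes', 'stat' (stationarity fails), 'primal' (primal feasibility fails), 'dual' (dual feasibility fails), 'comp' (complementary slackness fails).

Gradient of f: grad f(x) = Q x + c = (-2, 2)
Constraint values g_i(x) = a_i^T x - b_i:
  g_1((0, 3)) = 0
  g_2((0, 3)) = -1
Stationarity residual: grad f(x) + sum_i lambda_i a_i = (0, 0)
  -> stationarity OK
Primal feasibility (all g_i <= 0): OK
Dual feasibility (all lambda_i >= 0): OK
Complementary slackness (lambda_i * g_i(x) = 0 for all i): OK

Verdict: yes, KKT holds.

yes


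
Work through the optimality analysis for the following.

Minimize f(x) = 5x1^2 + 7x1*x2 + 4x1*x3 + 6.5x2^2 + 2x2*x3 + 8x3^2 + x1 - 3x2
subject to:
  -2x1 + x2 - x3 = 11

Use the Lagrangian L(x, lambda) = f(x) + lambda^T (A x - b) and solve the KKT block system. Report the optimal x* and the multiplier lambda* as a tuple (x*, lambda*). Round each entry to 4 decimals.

Form the Lagrangian:
  L(x, lambda) = (1/2) x^T Q x + c^T x + lambda^T (A x - b)
Stationarity (grad_x L = 0): Q x + c + A^T lambda = 0.
Primal feasibility: A x = b.

This gives the KKT block system:
  [ Q   A^T ] [ x     ]   [-c ]
  [ A    0  ] [ lambda ] = [ b ]

Solving the linear system:
  x*      = (-4.0124, 3.0512, 0.076)
  lambda* = (-8.7308)
  f(x*)   = 41.4364

x* = (-4.0124, 3.0512, 0.076), lambda* = (-8.7308)


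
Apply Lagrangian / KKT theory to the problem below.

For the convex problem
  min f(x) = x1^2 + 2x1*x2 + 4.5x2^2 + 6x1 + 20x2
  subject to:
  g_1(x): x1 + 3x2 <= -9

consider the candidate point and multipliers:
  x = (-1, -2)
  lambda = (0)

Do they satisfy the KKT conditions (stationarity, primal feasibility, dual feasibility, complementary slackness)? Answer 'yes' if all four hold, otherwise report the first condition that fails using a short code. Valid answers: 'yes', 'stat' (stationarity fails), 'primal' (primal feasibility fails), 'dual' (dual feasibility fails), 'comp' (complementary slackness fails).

Gradient of f: grad f(x) = Q x + c = (0, 0)
Constraint values g_i(x) = a_i^T x - b_i:
  g_1((-1, -2)) = 2
Stationarity residual: grad f(x) + sum_i lambda_i a_i = (0, 0)
  -> stationarity OK
Primal feasibility (all g_i <= 0): FAILS
Dual feasibility (all lambda_i >= 0): OK
Complementary slackness (lambda_i * g_i(x) = 0 for all i): OK

Verdict: the first failing condition is primal_feasibility -> primal.

primal


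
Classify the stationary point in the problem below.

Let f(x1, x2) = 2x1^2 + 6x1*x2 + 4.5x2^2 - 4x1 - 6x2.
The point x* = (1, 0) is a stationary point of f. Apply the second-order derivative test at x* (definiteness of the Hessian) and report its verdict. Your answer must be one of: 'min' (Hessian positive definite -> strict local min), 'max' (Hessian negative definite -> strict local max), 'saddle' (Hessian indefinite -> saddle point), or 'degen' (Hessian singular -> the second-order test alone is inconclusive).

Compute the Hessian H = grad^2 f:
  H = [[4, 6], [6, 9]]
Verify stationarity: grad f(x*) = H x* + g = (0, 0).
Eigenvalues of H: 0, 13.
H has a zero eigenvalue (singular; positive semidefinite but not definite), so H is neither positive definite, negative definite, nor indefinite. The second-order test alone is inconclusive -> degen.
(Indeed, f is constant along the null direction of H through x*, so x* is not a strict local extremum.)

degen


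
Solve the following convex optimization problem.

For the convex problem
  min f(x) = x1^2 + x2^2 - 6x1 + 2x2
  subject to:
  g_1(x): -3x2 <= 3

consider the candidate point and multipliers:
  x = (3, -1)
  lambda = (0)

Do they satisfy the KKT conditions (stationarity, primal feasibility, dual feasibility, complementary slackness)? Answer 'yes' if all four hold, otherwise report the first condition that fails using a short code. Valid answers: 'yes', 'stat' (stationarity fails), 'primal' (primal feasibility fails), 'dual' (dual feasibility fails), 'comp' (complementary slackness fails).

Gradient of f: grad f(x) = Q x + c = (0, 0)
Constraint values g_i(x) = a_i^T x - b_i:
  g_1((3, -1)) = 0
Stationarity residual: grad f(x) + sum_i lambda_i a_i = (0, 0)
  -> stationarity OK
Primal feasibility (all g_i <= 0): OK
Dual feasibility (all lambda_i >= 0): OK
Complementary slackness (lambda_i * g_i(x) = 0 for all i): OK

Verdict: yes, KKT holds.

yes


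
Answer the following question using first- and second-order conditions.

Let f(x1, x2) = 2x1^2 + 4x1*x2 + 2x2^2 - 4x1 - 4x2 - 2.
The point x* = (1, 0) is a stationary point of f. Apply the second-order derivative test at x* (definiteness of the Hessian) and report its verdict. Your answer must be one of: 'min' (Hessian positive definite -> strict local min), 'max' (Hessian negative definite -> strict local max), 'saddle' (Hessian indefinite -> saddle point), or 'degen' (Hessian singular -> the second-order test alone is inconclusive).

Compute the Hessian H = grad^2 f:
  H = [[4, 4], [4, 4]]
Verify stationarity: grad f(x*) = H x* + g = (0, 0).
Eigenvalues of H: 0, 8.
H has a zero eigenvalue (singular; positive semidefinite but not definite), so H is neither positive definite, negative definite, nor indefinite. The second-order test alone is inconclusive -> degen.
(Indeed, f is constant along the null direction of H through x*, so x* is not a strict local extremum.)

degen


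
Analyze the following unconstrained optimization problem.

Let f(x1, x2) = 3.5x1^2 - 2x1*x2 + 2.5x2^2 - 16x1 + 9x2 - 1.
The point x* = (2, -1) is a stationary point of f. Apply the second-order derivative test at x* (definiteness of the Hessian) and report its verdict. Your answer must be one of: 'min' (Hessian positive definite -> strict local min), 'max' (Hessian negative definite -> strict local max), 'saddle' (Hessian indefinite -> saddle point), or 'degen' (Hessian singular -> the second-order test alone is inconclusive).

Compute the Hessian H = grad^2 f:
  H = [[7, -2], [-2, 5]]
Verify stationarity: grad f(x*) = H x* + g = (0, 0).
Eigenvalues of H: 3.7639, 8.2361.
Both eigenvalues > 0, so H is positive definite -> x* is a strict local min.

min


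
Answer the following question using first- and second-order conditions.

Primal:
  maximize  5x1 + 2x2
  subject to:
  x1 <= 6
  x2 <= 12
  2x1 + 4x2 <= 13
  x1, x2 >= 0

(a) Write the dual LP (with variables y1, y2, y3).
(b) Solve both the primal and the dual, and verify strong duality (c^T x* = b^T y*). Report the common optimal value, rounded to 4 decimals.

The standard primal-dual pair for 'max c^T x s.t. A x <= b, x >= 0' is:
  Dual:  min b^T y  s.t.  A^T y >= c,  y >= 0.

So the dual LP is:
  minimize  6y1 + 12y2 + 13y3
  subject to:
    y1 + 2y3 >= 5
    y2 + 4y3 >= 2
    y1, y2, y3 >= 0

Solving the primal: x* = (6, 0.25).
  primal value c^T x* = 30.5.
Solving the dual: y* = (4, 0, 0.5).
  dual value b^T y* = 30.5.
Strong duality: c^T x* = b^T y*. Confirmed.

30.5


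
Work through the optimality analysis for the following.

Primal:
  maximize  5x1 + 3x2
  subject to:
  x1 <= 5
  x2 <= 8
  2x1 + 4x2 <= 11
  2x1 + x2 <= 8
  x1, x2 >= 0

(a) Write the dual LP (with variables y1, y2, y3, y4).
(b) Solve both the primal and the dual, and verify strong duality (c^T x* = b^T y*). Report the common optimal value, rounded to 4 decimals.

The standard primal-dual pair for 'max c^T x s.t. A x <= b, x >= 0' is:
  Dual:  min b^T y  s.t.  A^T y >= c,  y >= 0.

So the dual LP is:
  minimize  5y1 + 8y2 + 11y3 + 8y4
  subject to:
    y1 + 2y3 + 2y4 >= 5
    y2 + 4y3 + y4 >= 3
    y1, y2, y3, y4 >= 0

Solving the primal: x* = (3.5, 1).
  primal value c^T x* = 20.5.
Solving the dual: y* = (0, 0, 0.1667, 2.3333).
  dual value b^T y* = 20.5.
Strong duality: c^T x* = b^T y*. Confirmed.

20.5


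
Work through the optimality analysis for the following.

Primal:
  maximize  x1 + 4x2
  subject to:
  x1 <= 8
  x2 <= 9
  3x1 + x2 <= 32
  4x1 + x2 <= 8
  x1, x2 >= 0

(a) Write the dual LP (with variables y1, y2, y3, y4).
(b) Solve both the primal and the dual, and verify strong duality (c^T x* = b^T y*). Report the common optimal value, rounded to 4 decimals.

The standard primal-dual pair for 'max c^T x s.t. A x <= b, x >= 0' is:
  Dual:  min b^T y  s.t.  A^T y >= c,  y >= 0.

So the dual LP is:
  minimize  8y1 + 9y2 + 32y3 + 8y4
  subject to:
    y1 + 3y3 + 4y4 >= 1
    y2 + y3 + y4 >= 4
    y1, y2, y3, y4 >= 0

Solving the primal: x* = (0, 8).
  primal value c^T x* = 32.
Solving the dual: y* = (0, 0, 0, 4).
  dual value b^T y* = 32.
Strong duality: c^T x* = b^T y*. Confirmed.

32


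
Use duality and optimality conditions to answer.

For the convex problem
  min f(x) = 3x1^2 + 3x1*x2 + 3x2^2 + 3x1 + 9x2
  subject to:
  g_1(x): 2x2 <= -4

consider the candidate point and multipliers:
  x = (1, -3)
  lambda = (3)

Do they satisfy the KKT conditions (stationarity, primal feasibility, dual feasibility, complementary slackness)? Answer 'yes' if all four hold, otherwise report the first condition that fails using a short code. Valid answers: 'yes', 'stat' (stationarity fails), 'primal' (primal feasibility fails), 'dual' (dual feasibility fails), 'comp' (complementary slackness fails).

Gradient of f: grad f(x) = Q x + c = (0, -6)
Constraint values g_i(x) = a_i^T x - b_i:
  g_1((1, -3)) = -2
Stationarity residual: grad f(x) + sum_i lambda_i a_i = (0, 0)
  -> stationarity OK
Primal feasibility (all g_i <= 0): OK
Dual feasibility (all lambda_i >= 0): OK
Complementary slackness (lambda_i * g_i(x) = 0 for all i): FAILS

Verdict: the first failing condition is complementary_slackness -> comp.

comp


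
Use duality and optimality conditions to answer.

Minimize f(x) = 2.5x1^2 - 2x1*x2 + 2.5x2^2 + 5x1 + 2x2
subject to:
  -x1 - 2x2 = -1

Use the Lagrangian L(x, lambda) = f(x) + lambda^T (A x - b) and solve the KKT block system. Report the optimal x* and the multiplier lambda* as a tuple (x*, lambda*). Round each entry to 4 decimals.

Form the Lagrangian:
  L(x, lambda) = (1/2) x^T Q x + c^T x + lambda^T (A x - b)
Stationarity (grad_x L = 0): Q x + c + A^T lambda = 0.
Primal feasibility: A x = b.

This gives the KKT block system:
  [ Q   A^T ] [ x     ]   [-c ]
  [ A    0  ] [ lambda ] = [ b ]

Solving the linear system:
  x*      = (-0.2121, 0.6061)
  lambda* = (2.7273)
  f(x*)   = 1.4394

x* = (-0.2121, 0.6061), lambda* = (2.7273)


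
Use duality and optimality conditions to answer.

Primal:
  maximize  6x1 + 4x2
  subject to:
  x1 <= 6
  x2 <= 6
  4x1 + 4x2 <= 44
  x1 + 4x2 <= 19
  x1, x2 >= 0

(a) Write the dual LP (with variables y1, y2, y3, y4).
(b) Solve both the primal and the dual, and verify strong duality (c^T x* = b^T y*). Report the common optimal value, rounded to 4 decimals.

The standard primal-dual pair for 'max c^T x s.t. A x <= b, x >= 0' is:
  Dual:  min b^T y  s.t.  A^T y >= c,  y >= 0.

So the dual LP is:
  minimize  6y1 + 6y2 + 44y3 + 19y4
  subject to:
    y1 + 4y3 + y4 >= 6
    y2 + 4y3 + 4y4 >= 4
    y1, y2, y3, y4 >= 0

Solving the primal: x* = (6, 3.25).
  primal value c^T x* = 49.
Solving the dual: y* = (5, 0, 0, 1).
  dual value b^T y* = 49.
Strong duality: c^T x* = b^T y*. Confirmed.

49


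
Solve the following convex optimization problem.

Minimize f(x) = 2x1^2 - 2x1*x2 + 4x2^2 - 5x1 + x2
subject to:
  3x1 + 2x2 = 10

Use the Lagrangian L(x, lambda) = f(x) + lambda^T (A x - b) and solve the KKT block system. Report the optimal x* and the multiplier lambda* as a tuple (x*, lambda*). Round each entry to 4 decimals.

Form the Lagrangian:
  L(x, lambda) = (1/2) x^T Q x + c^T x + lambda^T (A x - b)
Stationarity (grad_x L = 0): Q x + c + A^T lambda = 0.
Primal feasibility: A x = b.

This gives the KKT block system:
  [ Q   A^T ] [ x     ]   [-c ]
  [ A    0  ] [ lambda ] = [ b ]

Solving the linear system:
  x*      = (2.7321, 0.9018)
  lambda* = (-1.375)
  f(x*)   = 0.4955

x* = (2.7321, 0.9018), lambda* = (-1.375)


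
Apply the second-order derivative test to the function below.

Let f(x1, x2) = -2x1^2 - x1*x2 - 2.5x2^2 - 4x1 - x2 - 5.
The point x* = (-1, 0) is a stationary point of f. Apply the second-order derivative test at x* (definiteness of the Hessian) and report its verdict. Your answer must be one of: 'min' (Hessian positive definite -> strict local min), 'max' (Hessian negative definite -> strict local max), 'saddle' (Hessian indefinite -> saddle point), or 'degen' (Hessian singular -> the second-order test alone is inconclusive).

Compute the Hessian H = grad^2 f:
  H = [[-4, -1], [-1, -5]]
Verify stationarity: grad f(x*) = H x* + g = (0, 0).
Eigenvalues of H: -5.618, -3.382.
Both eigenvalues < 0, so H is negative definite -> x* is a strict local max.

max


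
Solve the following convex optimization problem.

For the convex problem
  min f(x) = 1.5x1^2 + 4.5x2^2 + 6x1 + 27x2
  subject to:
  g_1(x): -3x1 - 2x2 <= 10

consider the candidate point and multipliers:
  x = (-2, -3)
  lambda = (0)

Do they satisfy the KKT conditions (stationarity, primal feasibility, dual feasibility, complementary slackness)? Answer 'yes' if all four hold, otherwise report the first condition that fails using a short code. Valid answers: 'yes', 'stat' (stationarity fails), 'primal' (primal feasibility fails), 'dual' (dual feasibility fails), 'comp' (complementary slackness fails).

Gradient of f: grad f(x) = Q x + c = (0, 0)
Constraint values g_i(x) = a_i^T x - b_i:
  g_1((-2, -3)) = 2
Stationarity residual: grad f(x) + sum_i lambda_i a_i = (0, 0)
  -> stationarity OK
Primal feasibility (all g_i <= 0): FAILS
Dual feasibility (all lambda_i >= 0): OK
Complementary slackness (lambda_i * g_i(x) = 0 for all i): OK

Verdict: the first failing condition is primal_feasibility -> primal.

primal


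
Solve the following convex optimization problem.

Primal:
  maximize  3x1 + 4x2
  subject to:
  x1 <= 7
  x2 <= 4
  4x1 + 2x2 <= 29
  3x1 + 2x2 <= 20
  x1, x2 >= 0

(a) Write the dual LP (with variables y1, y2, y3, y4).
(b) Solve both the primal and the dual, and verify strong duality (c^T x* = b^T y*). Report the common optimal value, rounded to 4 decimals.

The standard primal-dual pair for 'max c^T x s.t. A x <= b, x >= 0' is:
  Dual:  min b^T y  s.t.  A^T y >= c,  y >= 0.

So the dual LP is:
  minimize  7y1 + 4y2 + 29y3 + 20y4
  subject to:
    y1 + 4y3 + 3y4 >= 3
    y2 + 2y3 + 2y4 >= 4
    y1, y2, y3, y4 >= 0

Solving the primal: x* = (4, 4).
  primal value c^T x* = 28.
Solving the dual: y* = (0, 2, 0, 1).
  dual value b^T y* = 28.
Strong duality: c^T x* = b^T y*. Confirmed.

28


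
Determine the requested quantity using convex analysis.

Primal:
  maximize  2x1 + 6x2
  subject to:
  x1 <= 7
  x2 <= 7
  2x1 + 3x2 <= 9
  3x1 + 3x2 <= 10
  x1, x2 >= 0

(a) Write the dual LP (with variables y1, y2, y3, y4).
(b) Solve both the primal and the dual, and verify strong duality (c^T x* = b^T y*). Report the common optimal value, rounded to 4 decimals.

The standard primal-dual pair for 'max c^T x s.t. A x <= b, x >= 0' is:
  Dual:  min b^T y  s.t.  A^T y >= c,  y >= 0.

So the dual LP is:
  minimize  7y1 + 7y2 + 9y3 + 10y4
  subject to:
    y1 + 2y3 + 3y4 >= 2
    y2 + 3y3 + 3y4 >= 6
    y1, y2, y3, y4 >= 0

Solving the primal: x* = (0, 3).
  primal value c^T x* = 18.
Solving the dual: y* = (0, 0, 2, 0).
  dual value b^T y* = 18.
Strong duality: c^T x* = b^T y*. Confirmed.

18


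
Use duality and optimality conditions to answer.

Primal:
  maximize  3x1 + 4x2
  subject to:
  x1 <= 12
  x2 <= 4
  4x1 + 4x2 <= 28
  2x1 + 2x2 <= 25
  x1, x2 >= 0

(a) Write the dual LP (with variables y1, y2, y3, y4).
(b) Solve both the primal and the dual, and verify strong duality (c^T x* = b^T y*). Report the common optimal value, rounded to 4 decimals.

The standard primal-dual pair for 'max c^T x s.t. A x <= b, x >= 0' is:
  Dual:  min b^T y  s.t.  A^T y >= c,  y >= 0.

So the dual LP is:
  minimize  12y1 + 4y2 + 28y3 + 25y4
  subject to:
    y1 + 4y3 + 2y4 >= 3
    y2 + 4y3 + 2y4 >= 4
    y1, y2, y3, y4 >= 0

Solving the primal: x* = (3, 4).
  primal value c^T x* = 25.
Solving the dual: y* = (0, 1, 0.75, 0).
  dual value b^T y* = 25.
Strong duality: c^T x* = b^T y*. Confirmed.

25


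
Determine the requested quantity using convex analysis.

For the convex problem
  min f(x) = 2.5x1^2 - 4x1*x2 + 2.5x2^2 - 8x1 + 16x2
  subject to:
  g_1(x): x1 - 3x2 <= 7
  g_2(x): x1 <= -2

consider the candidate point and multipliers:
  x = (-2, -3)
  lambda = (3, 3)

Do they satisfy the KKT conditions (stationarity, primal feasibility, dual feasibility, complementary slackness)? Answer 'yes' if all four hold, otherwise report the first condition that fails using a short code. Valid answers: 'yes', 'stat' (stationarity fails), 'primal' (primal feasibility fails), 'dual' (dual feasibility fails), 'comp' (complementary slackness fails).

Gradient of f: grad f(x) = Q x + c = (-6, 9)
Constraint values g_i(x) = a_i^T x - b_i:
  g_1((-2, -3)) = 0
  g_2((-2, -3)) = 0
Stationarity residual: grad f(x) + sum_i lambda_i a_i = (0, 0)
  -> stationarity OK
Primal feasibility (all g_i <= 0): OK
Dual feasibility (all lambda_i >= 0): OK
Complementary slackness (lambda_i * g_i(x) = 0 for all i): OK

Verdict: yes, KKT holds.

yes


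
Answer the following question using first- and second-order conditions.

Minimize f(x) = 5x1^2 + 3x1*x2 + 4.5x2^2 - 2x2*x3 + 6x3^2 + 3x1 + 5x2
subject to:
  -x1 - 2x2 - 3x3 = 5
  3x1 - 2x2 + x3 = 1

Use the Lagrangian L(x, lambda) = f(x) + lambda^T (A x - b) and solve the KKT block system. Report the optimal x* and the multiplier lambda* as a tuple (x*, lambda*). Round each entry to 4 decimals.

Form the Lagrangian:
  L(x, lambda) = (1/2) x^T Q x + c^T x + lambda^T (A x - b)
Stationarity (grad_x L = 0): Q x + c + A^T lambda = 0.
Primal feasibility: A x = b.

This gives the KKT block system:
  [ Q   A^T ] [ x     ]   [-c ]
  [ A    0  ] [ lambda ] = [ b ]

Solving the linear system:
  x*      = (-0.1951, -1.1951, -0.8049)
  lambda* = (-2.4085, 0.0427)
  f(x*)   = 2.7195

x* = (-0.1951, -1.1951, -0.8049), lambda* = (-2.4085, 0.0427)


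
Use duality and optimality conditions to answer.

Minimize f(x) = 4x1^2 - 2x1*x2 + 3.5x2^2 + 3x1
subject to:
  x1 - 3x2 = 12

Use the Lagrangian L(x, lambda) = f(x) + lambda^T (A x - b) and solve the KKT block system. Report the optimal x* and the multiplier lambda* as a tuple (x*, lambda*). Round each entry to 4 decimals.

Form the Lagrangian:
  L(x, lambda) = (1/2) x^T Q x + c^T x + lambda^T (A x - b)
Stationarity (grad_x L = 0): Q x + c + A^T lambda = 0.
Primal feasibility: A x = b.

This gives the KKT block system:
  [ Q   A^T ] [ x     ]   [-c ]
  [ A    0  ] [ lambda ] = [ b ]

Solving the linear system:
  x*      = (-0.2239, -4.0746)
  lambda* = (-9.3582)
  f(x*)   = 55.8134

x* = (-0.2239, -4.0746), lambda* = (-9.3582)
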